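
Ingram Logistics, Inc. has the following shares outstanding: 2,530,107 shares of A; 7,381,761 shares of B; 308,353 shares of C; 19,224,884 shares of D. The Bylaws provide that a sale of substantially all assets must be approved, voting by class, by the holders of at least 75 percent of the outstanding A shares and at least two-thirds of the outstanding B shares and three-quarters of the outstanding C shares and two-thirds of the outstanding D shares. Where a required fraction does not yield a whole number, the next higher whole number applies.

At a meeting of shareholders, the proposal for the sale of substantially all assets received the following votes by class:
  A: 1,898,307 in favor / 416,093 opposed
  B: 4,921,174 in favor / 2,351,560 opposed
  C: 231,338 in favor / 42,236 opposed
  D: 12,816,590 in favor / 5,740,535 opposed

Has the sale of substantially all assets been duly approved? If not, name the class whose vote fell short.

Approved — every class gave the required vote.

A: 3/4 of 2530107 = 1897580.25, rounded up to 1897581; 1,897,581 required, 1,898,307 in favor — approved.
B: 2/3 of 7381761 = 4921174; 4,921,174 required, 4,921,174 in favor — approved.
C: 3/4 of 308353 = 231264.75, rounded up to 231265; 231,265 required, 231,338 in favor — approved.
D: 2/3 of 19224884 = 12816589.33, rounded up to 12816590; 12,816,590 required, 12,816,590 in favor — approved.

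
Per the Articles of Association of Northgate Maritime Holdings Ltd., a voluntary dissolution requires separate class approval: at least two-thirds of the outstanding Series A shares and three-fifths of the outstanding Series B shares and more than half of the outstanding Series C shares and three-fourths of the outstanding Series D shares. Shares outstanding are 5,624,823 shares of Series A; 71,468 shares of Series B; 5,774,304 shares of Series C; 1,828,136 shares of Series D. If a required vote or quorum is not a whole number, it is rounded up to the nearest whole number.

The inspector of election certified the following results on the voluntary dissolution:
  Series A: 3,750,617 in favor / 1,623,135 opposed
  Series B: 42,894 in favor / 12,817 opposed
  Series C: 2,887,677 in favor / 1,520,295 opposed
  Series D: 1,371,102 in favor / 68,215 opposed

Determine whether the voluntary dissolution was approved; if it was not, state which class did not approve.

Approved — every class gave the required vote.

Series A: 2/3 of 5624823 = 3749882; 3,749,882 required, 3,750,617 in favor — approved.
Series B: 3/5 of 71468 = 42880.80, rounded up to 42881; 42,881 required, 42,894 in favor — approved.
Series C: a majority of 5774304 is 2887153; 2,887,153 required, 2,887,677 in favor — approved.
Series D: 3/4 of 1828136 = 1371102; 1,371,102 required, 1,371,102 in favor — approved.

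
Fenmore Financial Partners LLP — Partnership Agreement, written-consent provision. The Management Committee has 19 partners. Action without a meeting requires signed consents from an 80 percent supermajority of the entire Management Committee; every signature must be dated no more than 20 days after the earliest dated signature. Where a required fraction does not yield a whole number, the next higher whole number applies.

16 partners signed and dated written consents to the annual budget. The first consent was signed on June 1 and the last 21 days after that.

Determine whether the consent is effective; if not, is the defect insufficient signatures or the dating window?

Signatures required: an 80 percent supermajority of 19 — 4/5 of 19 = 15.20, rounded up to 16, so 16 needed; 16 signed. Sufficient.
Dating window: the latest signature is 21 days after the earliest; the limit is 20 days. Outside the window.

Not effective — dating-window requirement not satisfied.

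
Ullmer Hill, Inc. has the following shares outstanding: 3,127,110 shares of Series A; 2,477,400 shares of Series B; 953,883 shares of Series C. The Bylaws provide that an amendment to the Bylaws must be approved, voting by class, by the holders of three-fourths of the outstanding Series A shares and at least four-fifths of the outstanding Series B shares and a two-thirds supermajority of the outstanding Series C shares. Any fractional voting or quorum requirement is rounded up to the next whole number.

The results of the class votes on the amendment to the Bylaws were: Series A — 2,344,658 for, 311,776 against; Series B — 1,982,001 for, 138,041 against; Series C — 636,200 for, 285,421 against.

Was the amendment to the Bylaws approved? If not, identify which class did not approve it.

Series A: 3/4 of 3127110 = 2345332.50, rounded up to 2345333; 2,345,333 required, 2,344,658 in favor — not approved.
Series B: 4/5 of 2477400 = 1981920; 1,981,920 required, 1,982,001 in favor — approved.
Series C: 2/3 of 953883 = 635922; 635,922 required, 636,200 in favor — approved.

Not approved — the Series A shares did not give the required vote.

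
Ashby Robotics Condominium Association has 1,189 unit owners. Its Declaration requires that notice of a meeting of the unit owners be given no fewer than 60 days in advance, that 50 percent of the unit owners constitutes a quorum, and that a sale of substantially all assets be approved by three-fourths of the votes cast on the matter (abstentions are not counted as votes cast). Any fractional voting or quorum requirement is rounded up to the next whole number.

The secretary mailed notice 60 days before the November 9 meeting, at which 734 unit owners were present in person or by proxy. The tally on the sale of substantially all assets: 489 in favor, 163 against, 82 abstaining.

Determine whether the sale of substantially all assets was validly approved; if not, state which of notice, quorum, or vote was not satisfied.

Notice: 60 days given; 60 required. Satisfied.
Quorum: 50% of 1,189 = 594.50, rounded up to 595; 734 present. Satisfied.
Vote: requires three-fourths of the votes cast (734 − 82 abstaining = 652); 3/4 of 652 = 489, so 489 needed; 489 in favor. Satisfied.

Valid — all requirements satisfied.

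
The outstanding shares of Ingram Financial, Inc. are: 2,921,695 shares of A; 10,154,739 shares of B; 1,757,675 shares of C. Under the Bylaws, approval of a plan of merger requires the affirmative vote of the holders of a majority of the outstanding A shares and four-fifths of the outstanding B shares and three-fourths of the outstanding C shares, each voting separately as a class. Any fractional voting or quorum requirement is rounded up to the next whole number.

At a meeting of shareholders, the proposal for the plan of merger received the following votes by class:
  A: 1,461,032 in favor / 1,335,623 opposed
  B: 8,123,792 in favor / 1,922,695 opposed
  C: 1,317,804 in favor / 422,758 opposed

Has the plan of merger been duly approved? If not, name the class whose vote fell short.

Not approved — the C shares did not give the required vote.

A: a majority of 2921695 is 1460848; 1,460,848 required, 1,461,032 in favor — approved.
B: 4/5 of 10154739 = 8123791.20, rounded up to 8123792; 8,123,792 required, 8,123,792 in favor — approved.
C: 3/4 of 1757675 = 1318256.25, rounded up to 1318257; 1,318,257 required, 1,317,804 in favor — not approved.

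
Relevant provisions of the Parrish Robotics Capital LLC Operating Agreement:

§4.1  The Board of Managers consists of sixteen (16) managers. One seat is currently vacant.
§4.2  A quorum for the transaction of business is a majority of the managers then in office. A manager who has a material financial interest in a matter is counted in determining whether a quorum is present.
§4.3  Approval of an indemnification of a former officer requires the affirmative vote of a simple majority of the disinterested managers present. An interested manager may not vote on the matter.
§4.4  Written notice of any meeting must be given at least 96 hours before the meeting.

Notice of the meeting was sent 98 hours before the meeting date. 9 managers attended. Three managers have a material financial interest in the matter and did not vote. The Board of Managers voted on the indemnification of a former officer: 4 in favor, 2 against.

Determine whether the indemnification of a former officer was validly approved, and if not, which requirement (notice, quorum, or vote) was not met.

Notice: 98 hours given; 96 required (98 ≥ 96). Satisfied.
Quorum: 9 present (interested managers count toward quorum); quorum is 8. Satisfied.
Vote: the indemnification of a former officer requires a majority of the disinterested managers present (9 − 3 = 6). A majority of 6 is 4, so 4 affirmative votes are needed; 4 voted in favor. Satisfied.

Valid — all requirements satisfied.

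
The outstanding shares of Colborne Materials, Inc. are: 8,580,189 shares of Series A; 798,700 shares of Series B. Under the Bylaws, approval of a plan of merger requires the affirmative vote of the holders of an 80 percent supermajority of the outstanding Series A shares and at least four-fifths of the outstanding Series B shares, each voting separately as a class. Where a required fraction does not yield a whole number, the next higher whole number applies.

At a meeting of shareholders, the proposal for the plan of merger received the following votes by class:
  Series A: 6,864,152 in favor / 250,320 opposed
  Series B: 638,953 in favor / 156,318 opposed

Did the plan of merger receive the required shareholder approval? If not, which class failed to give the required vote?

Series A: 4/5 of 8580189 = 6864151.20, rounded up to 6864152; 6,864,152 required, 6,864,152 in favor — approved.
Series B: 4/5 of 798700 = 638960; 638,960 required, 638,953 in favor — not approved.

Not approved — the Series B shares did not give the required vote.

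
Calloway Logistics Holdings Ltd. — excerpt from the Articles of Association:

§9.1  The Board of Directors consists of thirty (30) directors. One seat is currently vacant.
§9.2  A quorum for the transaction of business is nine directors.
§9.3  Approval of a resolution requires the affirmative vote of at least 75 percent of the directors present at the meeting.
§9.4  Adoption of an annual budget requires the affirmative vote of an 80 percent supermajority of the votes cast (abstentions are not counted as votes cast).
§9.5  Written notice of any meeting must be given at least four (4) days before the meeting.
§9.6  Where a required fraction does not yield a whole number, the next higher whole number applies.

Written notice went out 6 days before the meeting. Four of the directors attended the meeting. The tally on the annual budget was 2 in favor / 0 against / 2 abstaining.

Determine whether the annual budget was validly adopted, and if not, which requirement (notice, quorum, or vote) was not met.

Notice: 6 days given; 4 required (6 ≥ 4). Satisfied.
Quorum: 4 present; quorum is 9. Not satisfied.
Vote: the annual budget requires four-fifths of the votes cast (4 present − 2 abstaining = 2). 4/5 of 2 = 1.60, rounded up to 2, so 2 affirmative votes are needed; 2 voted in favor. Satisfied. (Moot — without a quorum no business can be validly transacted.)

Invalid — quorum requirement not satisfied.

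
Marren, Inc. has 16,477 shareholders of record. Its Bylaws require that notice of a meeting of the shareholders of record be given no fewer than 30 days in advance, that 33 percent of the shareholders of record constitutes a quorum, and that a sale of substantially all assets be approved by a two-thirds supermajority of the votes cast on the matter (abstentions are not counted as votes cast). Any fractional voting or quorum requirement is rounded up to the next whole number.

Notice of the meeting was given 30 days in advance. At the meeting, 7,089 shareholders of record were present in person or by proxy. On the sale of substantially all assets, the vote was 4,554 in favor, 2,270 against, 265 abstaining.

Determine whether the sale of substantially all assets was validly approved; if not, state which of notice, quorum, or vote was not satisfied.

Valid — all requirements satisfied.

Notice: 30 days given; 30 required. Satisfied.
Quorum: 33% of 16,477 = 5,437.41, rounded up to 5,438; 7,089 present. Satisfied.
Vote: requires two-thirds of the votes cast (7,089 − 265 abstaining = 6,824); 2/3 of 6824 = 4549.33, rounded up to 4550, so 4,550 needed; 4,554 in favor. Satisfied.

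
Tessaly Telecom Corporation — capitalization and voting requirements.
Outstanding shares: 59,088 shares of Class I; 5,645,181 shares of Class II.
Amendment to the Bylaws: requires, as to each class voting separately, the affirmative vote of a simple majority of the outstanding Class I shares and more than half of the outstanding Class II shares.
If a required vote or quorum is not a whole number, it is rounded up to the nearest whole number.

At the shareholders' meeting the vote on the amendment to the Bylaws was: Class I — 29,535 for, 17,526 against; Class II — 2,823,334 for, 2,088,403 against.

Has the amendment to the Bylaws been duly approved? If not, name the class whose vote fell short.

Class I: a majority of 59088 is 29545; 29,545 required, 29,535 in favor — not approved.
Class II: a majority of 5645181 is 2822591; 2,822,591 required, 2,823,334 in favor — approved.

Not approved — the Class I shares did not give the required vote.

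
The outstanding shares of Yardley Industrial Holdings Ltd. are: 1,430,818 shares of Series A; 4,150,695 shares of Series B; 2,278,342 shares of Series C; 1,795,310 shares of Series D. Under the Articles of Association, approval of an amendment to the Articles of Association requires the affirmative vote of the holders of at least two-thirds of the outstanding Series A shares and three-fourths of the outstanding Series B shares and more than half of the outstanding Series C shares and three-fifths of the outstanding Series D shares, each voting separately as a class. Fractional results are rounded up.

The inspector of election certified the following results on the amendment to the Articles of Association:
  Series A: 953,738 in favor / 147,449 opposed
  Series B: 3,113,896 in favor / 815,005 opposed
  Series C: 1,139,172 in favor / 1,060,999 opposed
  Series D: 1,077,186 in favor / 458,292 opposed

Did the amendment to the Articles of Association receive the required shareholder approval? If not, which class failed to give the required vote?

Not approved — the Series A shares did not give the required vote.

Series A: 2/3 of 1430818 = 953878.67, rounded up to 953879; 953,879 required, 953,738 in favor — not approved.
Series B: 3/4 of 4150695 = 3113021.25, rounded up to 3113022; 3,113,022 required, 3,113,896 in favor — approved.
Series C: a majority of 2278342 is 1139172; 1,139,172 required, 1,139,172 in favor — approved.
Series D: 3/5 of 1795310 = 1077186; 1,077,186 required, 1,077,186 in favor — approved.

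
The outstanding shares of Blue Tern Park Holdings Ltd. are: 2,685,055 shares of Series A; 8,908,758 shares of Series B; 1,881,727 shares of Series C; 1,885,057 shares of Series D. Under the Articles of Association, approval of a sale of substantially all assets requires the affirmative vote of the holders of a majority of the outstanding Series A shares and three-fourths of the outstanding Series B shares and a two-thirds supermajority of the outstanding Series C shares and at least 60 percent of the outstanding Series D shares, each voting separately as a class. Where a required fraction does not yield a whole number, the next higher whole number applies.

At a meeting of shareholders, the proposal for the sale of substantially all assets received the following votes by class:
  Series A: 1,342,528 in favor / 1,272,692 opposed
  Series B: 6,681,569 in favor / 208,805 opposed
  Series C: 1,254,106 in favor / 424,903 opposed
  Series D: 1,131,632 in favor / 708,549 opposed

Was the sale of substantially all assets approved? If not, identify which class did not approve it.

Series A: a majority of 2685055 is 1342528; 1,342,528 required, 1,342,528 in favor — approved.
Series B: 3/4 of 8908758 = 6681568.50, rounded up to 6681569; 6,681,569 required, 6,681,569 in favor — approved.
Series C: 2/3 of 1881727 = 1254484.67, rounded up to 1254485; 1,254,485 required, 1,254,106 in favor — not approved.
Series D: 3/5 of 1885057 = 1131034.20, rounded up to 1131035; 1,131,035 required, 1,131,632 in favor — approved.

Not approved — the Series C shares did not give the required vote.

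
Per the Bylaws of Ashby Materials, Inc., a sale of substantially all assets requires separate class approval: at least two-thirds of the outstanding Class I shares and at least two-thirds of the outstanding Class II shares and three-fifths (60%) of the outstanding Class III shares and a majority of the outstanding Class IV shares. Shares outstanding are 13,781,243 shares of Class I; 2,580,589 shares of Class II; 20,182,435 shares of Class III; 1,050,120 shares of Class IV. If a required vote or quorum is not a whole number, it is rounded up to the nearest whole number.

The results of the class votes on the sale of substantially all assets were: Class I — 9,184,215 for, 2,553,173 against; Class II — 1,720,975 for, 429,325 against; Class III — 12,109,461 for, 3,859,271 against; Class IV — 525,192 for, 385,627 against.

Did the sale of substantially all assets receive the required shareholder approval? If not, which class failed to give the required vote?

Class I: 2/3 of 13781243 = 9187495.33, rounded up to 9187496; 9,187,496 required, 9,184,215 in favor — not approved.
Class II: 2/3 of 2580589 = 1720392.67, rounded up to 1720393; 1,720,393 required, 1,720,975 in favor — approved.
Class III: 3/5 of 20182435 = 12109461; 12,109,461 required, 12,109,461 in favor — approved.
Class IV: a majority of 1050120 is 525061; 525,061 required, 525,192 in favor — approved.

Not approved — the Class I shares did not give the required vote.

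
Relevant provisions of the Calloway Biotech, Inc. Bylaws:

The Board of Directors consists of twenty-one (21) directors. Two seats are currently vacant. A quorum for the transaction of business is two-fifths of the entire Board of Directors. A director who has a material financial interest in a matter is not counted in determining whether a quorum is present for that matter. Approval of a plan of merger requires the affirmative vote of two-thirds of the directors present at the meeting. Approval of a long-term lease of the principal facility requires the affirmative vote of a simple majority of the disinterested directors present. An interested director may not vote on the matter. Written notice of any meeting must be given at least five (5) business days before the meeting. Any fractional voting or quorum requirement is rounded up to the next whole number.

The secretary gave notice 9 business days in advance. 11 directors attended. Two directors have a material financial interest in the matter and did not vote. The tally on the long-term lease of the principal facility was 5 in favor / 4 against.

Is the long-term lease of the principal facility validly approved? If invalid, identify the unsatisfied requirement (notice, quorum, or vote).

Notice: 9 business days given; 5 required (9 ≥ 5). Satisfied.
Quorum: 11 present, but the 2 interested directors do not count, leaving 9. Quorum is 9. Satisfied.
Vote: the long-term lease of the principal facility requires a majority of the disinterested directors present (11 − 2 = 9). A majority of 9 is 5, so 5 affirmative votes are needed; 5 voted in favor. Satisfied.

Valid — all requirements satisfied.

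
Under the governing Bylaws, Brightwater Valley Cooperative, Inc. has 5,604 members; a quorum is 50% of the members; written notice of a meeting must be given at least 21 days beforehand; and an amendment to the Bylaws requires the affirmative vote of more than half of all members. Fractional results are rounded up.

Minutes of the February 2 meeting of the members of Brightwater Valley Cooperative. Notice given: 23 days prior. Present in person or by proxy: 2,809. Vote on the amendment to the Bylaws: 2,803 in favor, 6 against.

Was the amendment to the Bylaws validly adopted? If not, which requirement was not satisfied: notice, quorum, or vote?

Notice: 23 days given; 21 required. Satisfied.
Quorum: 50% of 5,604 = 2,802; 2,809 present. Satisfied.
Vote: requires a majority of all members (5,604); a majority of 5604 is 2803, so 2,803 needed; 2,803 in favor. Satisfied.

Valid — all requirements satisfied.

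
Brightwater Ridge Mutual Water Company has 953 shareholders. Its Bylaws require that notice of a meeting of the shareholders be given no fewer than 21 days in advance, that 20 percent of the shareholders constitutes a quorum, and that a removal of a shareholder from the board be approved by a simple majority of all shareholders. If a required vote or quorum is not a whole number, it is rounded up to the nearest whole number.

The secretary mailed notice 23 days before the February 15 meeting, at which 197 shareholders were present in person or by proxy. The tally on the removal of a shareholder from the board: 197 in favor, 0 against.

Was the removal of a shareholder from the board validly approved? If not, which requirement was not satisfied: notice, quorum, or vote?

Notice: 23 days given; 21 required. Satisfied.
Quorum: 20% of 953 = 190.60, rounded up to 191; 197 present. Satisfied.
Vote: requires a majority of all shareholders (953); a majority of 953 is 477, so 477 needed; 197 in favor. Not satisfied.

Invalid — vote requirement not satisfied.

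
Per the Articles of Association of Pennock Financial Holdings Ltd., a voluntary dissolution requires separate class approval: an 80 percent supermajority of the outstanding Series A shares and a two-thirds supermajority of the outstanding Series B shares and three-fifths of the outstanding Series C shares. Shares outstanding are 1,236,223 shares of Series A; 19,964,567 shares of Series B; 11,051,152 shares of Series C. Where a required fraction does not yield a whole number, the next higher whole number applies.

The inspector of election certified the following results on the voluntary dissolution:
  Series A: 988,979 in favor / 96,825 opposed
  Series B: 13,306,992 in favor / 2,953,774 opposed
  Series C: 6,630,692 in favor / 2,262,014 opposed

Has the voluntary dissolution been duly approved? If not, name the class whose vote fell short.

Not approved — the Series B shares did not give the required vote.

Series A: 4/5 of 1236223 = 988978.40, rounded up to 988979; 988,979 required, 988,979 in favor — approved.
Series B: 2/3 of 19964567 = 13309711.33, rounded up to 13309712; 13,309,712 required, 13,306,992 in favor — not approved.
Series C: 3/5 of 11051152 = 6630691.20, rounded up to 6630692; 6,630,692 required, 6,630,692 in favor — approved.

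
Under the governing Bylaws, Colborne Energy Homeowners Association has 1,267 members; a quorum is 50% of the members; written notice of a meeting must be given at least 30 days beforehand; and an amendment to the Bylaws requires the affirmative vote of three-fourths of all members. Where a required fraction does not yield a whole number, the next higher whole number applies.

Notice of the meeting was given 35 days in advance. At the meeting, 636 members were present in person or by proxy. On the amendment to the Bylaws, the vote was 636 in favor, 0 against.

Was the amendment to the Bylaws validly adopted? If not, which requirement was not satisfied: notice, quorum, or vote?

Notice: 35 days given; 30 required. Satisfied.
Quorum: 50% of 1,267 = 633.50, rounded up to 634; 636 present. Satisfied.
Vote: requires three-fourths of all members (1,267); 3/4 of 1267 = 950.25, rounded up to 951, so 951 needed; 636 in favor. Not satisfied.

Invalid — vote requirement not satisfied.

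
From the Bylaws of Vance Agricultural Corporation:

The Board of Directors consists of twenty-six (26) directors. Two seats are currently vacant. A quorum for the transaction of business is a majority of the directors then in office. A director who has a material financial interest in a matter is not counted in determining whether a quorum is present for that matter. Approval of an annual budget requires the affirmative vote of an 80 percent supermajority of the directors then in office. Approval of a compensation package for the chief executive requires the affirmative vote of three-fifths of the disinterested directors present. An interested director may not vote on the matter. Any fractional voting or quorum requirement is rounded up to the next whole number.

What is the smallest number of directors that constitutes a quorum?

13

A majority of 24 is 13.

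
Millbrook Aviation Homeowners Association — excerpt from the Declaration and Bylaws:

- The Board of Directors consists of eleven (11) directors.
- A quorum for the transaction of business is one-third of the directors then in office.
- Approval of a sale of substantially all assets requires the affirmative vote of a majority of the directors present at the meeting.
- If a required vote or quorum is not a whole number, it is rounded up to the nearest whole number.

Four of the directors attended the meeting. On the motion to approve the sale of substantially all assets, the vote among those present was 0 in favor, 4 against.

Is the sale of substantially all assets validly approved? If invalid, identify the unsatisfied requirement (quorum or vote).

Invalid — vote requirement not satisfied.

Quorum: 4 present; quorum is 4. Satisfied.
Vote: the sale of substantially all assets requires a majority of the directors present (4). A majority of 4 is 3, so 3 affirmative votes are needed; 0 voted in favor. Not satisfied.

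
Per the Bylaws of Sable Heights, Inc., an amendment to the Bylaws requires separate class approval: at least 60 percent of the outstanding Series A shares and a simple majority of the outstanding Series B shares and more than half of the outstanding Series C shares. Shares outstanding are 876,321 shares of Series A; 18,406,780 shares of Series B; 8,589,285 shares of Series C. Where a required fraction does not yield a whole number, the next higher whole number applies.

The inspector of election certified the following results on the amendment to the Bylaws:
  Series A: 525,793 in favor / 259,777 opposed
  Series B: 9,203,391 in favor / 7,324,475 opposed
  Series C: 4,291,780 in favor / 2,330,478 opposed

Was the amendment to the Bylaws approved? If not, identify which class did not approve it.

Series A: 3/5 of 876321 = 525792.60, rounded up to 525793; 525,793 required, 525,793 in favor — approved.
Series B: a majority of 18406780 is 9203391; 9,203,391 required, 9,203,391 in favor — approved.
Series C: a majority of 8589285 is 4294643; 4,294,643 required, 4,291,780 in favor — not approved.

Not approved — the Series C shares did not give the required vote.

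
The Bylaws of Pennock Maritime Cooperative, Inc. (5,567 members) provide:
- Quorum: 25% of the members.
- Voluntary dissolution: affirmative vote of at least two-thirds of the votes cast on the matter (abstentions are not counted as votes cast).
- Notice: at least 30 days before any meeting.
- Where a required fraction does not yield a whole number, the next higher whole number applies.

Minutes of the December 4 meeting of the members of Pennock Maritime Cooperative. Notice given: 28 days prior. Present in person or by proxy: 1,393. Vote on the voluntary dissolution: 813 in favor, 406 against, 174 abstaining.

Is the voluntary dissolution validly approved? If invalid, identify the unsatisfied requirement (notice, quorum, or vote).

Notice: 28 days given; 30 required. Not satisfied.
Quorum: 25% of 5,567 = 1,391.75, rounded up to 1,392; 1,393 present. Satisfied.
Vote: requires two-thirds of the votes cast (1,393 − 174 abstaining = 1,219); 2/3 of 1219 = 812.67, rounded up to 813, so 813 needed; 813 in favor. Satisfied.

Invalid — notice requirement not satisfied.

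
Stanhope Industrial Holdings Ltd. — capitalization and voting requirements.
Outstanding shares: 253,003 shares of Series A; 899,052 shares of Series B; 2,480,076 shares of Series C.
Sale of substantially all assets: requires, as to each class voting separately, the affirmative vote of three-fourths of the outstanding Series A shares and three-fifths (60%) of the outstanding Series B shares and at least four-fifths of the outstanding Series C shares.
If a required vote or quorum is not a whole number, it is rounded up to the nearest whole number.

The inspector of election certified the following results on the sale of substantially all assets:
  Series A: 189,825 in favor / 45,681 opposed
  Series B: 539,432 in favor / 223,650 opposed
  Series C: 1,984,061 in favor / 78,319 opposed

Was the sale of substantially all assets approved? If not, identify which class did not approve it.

Approved — every class gave the required vote.

Series A: 3/4 of 253003 = 189752.25, rounded up to 189753; 189,753 required, 189,825 in favor — approved.
Series B: 3/5 of 899052 = 539431.20, rounded up to 539432; 539,432 required, 539,432 in favor — approved.
Series C: 4/5 of 2480076 = 1984060.80, rounded up to 1984061; 1,984,061 required, 1,984,061 in favor — approved.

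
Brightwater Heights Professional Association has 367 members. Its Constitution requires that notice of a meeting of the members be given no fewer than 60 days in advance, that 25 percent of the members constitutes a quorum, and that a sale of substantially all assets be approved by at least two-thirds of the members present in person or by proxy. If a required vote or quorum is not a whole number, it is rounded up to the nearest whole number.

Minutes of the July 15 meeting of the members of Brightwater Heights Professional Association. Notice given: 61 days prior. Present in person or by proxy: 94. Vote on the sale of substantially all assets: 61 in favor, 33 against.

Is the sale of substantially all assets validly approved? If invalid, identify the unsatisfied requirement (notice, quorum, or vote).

Notice: 61 days given; 60 required. Satisfied.
Quorum: 25% of 367 = 91.75, rounded up to 92; 94 present. Satisfied.
Vote: requires two-thirds of those present (94); 2/3 of 94 = 62.67, rounded up to 63, so 63 needed; 61 in favor. Not satisfied.

Invalid — vote requirement not satisfied.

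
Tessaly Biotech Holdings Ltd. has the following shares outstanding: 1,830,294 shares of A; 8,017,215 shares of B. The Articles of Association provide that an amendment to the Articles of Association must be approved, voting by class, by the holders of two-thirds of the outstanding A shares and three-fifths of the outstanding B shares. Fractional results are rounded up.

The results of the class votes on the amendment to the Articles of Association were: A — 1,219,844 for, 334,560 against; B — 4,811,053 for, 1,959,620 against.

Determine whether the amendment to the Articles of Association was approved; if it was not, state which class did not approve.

A: 2/3 of 1830294 = 1220196; 1,220,196 required, 1,219,844 in favor — not approved.
B: 3/5 of 8017215 = 4810329; 4,810,329 required, 4,811,053 in favor — approved.

Not approved — the A shares did not give the required vote.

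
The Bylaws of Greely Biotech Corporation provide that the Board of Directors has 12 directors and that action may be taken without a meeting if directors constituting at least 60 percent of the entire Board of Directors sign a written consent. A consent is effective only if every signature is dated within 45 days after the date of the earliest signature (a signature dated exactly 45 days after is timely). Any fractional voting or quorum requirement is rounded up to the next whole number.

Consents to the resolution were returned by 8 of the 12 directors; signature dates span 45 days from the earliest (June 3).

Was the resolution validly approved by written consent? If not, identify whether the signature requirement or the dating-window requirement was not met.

Signatures required: at least 60 percent of 12 — 3/5 of 12 = 7.20, rounded up to 8, so 8 needed; 8 signed. Sufficient.
Dating window: the latest signature is 45 days after the earliest; the limit is 45 days. Within the window.

Effective — both the signature and dating-window requirements are satisfied.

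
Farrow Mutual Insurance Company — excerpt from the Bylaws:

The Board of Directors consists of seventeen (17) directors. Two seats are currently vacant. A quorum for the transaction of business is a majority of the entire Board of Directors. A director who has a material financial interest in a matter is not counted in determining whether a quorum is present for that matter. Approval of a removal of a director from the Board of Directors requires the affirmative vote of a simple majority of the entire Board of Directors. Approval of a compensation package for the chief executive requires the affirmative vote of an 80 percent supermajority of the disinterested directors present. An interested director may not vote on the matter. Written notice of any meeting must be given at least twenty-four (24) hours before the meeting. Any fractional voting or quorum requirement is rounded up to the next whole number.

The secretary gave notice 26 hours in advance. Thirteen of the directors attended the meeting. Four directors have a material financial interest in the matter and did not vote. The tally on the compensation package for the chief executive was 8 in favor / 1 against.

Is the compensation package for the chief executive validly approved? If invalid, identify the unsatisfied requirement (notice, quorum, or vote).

Notice: 26 hours given; 24 required (26 ≥ 24). Satisfied.
Quorum: 13 present, but the 4 interested directors do not count, leaving 9. Quorum is 9. Satisfied.
Vote: the compensation package for the chief executive requires four-fifths of the disinterested directors present (13 − 4 = 9). 4/5 of 9 = 7.20, rounded up to 8, so 8 affirmative votes are needed; 8 voted in favor. Satisfied.

Valid — all requirements satisfied.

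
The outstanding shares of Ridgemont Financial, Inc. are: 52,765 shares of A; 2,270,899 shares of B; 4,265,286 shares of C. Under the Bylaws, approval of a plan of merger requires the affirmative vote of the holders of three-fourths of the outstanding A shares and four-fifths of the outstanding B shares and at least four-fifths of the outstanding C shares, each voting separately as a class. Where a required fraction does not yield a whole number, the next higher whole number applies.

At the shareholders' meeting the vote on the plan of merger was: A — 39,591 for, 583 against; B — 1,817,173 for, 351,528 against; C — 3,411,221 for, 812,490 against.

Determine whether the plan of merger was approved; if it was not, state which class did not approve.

A: 3/4 of 52765 = 39573.75, rounded up to 39574; 39,574 required, 39,591 in favor — approved.
B: 4/5 of 2270899 = 1816719.20, rounded up to 1816720; 1,816,720 required, 1,817,173 in favor — approved.
C: 4/5 of 4265286 = 3412228.80, rounded up to 3412229; 3,412,229 required, 3,411,221 in favor — not approved.

Not approved — the C shares did not give the required vote.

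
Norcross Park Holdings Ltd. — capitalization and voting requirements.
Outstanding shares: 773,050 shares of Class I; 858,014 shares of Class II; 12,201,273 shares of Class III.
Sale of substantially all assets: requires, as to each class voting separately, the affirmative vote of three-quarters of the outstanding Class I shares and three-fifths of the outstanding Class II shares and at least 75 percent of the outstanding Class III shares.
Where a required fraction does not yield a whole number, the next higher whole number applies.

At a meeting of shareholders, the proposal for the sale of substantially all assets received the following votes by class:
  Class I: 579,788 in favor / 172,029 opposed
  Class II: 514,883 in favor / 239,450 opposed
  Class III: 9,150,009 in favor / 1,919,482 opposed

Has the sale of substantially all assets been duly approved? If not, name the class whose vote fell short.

Class I: 3/4 of 773050 = 579787.50, rounded up to 579788; 579,788 required, 579,788 in favor — approved.
Class II: 3/5 of 858014 = 514808.40, rounded up to 514809; 514,809 required, 514,883 in favor — approved.
Class III: 3/4 of 12201273 = 9150954.75, rounded up to 9150955; 9,150,955 required, 9,150,009 in favor — not approved.

Not approved — the Class III shares did not give the required vote.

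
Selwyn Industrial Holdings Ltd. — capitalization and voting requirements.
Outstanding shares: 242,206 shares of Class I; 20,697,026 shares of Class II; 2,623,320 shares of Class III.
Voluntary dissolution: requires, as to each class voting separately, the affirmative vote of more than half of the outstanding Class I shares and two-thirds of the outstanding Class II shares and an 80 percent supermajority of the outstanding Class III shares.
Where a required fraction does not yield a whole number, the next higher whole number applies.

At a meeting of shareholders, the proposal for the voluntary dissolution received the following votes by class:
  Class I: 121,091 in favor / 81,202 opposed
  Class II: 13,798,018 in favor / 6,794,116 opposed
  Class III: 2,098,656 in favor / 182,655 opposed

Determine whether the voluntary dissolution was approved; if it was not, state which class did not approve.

Class I: a majority of 242206 is 121104; 121,104 required, 121,091 in favor — not approved.
Class II: 2/3 of 20697026 = 13798017.33, rounded up to 13798018; 13,798,018 required, 13,798,018 in favor — approved.
Class III: 4/5 of 2623320 = 2098656; 2,098,656 required, 2,098,656 in favor — approved.

Not approved — the Class I shares did not give the required vote.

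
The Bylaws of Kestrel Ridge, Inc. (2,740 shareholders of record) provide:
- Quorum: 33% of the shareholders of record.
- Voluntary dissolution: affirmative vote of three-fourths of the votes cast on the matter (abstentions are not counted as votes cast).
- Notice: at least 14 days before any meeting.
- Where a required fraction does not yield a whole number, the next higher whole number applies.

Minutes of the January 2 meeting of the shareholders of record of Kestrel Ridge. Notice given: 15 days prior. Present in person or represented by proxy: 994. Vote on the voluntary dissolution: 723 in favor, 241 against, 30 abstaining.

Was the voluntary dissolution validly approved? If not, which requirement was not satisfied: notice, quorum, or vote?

Valid — all requirements satisfied.

Notice: 15 days given; 14 required. Satisfied.
Quorum: 33% of 2,740 = 904.20, rounded up to 905; 994 present. Satisfied.
Vote: requires three-fourths of the votes cast (994 − 30 abstaining = 964); 3/4 of 964 = 723, so 723 needed; 723 in favor. Satisfied.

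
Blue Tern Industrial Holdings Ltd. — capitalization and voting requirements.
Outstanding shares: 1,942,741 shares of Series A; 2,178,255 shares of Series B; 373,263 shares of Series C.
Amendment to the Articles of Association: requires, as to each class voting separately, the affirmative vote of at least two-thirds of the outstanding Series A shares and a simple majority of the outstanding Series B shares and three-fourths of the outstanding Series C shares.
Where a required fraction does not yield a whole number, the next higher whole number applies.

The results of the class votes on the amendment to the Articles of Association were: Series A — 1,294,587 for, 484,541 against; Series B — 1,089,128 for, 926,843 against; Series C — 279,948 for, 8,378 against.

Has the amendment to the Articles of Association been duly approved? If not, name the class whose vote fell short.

Series A: 2/3 of 1942741 = 1295160.67, rounded up to 1295161; 1,295,161 required, 1,294,587 in favor — not approved.
Series B: a majority of 2178255 is 1089128; 1,089,128 required, 1,089,128 in favor — approved.
Series C: 3/4 of 373263 = 279947.25, rounded up to 279948; 279,948 required, 279,948 in favor — approved.

Not approved — the Series A shares did not give the required vote.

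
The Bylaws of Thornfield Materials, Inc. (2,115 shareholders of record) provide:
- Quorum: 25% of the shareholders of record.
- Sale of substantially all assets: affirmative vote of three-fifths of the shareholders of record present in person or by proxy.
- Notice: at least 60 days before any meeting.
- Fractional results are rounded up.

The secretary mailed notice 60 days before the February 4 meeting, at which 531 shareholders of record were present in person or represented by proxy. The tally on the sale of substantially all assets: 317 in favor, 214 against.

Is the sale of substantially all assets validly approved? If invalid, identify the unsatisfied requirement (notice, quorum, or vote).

Invalid — vote requirement not satisfied.

Notice: 60 days given; 60 required. Satisfied.
Quorum: 25% of 2,115 = 528.75, rounded up to 529; 531 present. Satisfied.
Vote: requires three-fifths of those present (531); 3/5 of 531 = 318.60, rounded up to 319, so 319 needed; 317 in favor. Not satisfied.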